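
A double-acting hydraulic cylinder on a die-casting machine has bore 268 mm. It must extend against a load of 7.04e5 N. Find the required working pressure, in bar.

Cap-side area A_cap = π/4 × (268 mm)² = 56410 mm^2
P = F / A = 7.04e5 N / A

P ≈ 125 bar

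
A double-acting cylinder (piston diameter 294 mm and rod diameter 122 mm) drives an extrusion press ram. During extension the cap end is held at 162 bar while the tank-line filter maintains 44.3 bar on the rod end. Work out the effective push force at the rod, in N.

F ≈ 8.51e5 N

Cap-side area A_cap = π/4 × (294 mm)² = 67890 mm^2
Rod-side annular area A_ann = π/4 × (294² − 122²) = 56200 mm^2
Net thrust = P_cap·A_cap − P_rod·A_ann = 1.100e6 N − 2.490e5 N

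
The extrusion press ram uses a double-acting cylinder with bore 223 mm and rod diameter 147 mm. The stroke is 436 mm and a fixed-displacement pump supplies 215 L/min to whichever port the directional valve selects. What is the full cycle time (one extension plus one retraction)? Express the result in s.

Cap-side area A_cap = π/4 × (223 mm)² = 39060 mm^2
Rod-side annular area A_ann = π/4 × (223² − 147²) = 22090 mm^2
t_ext = A_cap·L/Q = 4.752 s
t_ret = A_ann·L/Q = 2.687 s
t_cycle = t_ext + t_ret

t ≈ 7.44 s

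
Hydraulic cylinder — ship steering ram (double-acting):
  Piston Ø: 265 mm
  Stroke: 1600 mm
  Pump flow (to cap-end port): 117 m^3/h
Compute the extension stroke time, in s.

t ≈ 2.72 s

Cap-side area A_cap = π/4 × (265 mm)² = 55150 mm^2
Swept volume V = A × L; t = V / Q = A·L / Q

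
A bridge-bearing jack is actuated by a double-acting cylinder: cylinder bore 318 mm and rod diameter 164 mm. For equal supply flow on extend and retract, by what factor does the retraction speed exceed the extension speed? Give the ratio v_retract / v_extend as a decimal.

Cap-side area A_cap = π/4 × (318 mm)² = 79420 mm^2
Rod-side annular area A_ann = π/4 × (318² − 164²) = 58300 mm^2
For equal Q, v ∝ 1/A, so v_ret/v_ext = A_cap/A_ann.

v_ret/v_ext ≈ 1.36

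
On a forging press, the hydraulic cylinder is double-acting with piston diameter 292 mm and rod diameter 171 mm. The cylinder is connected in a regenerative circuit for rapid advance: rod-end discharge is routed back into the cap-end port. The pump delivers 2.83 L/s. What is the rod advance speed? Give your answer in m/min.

v ≈ 7.39 m/min

In regeneration the rod-end outflow joins the pump flow into the cap end, so the net volume the pump must supply per unit advance equals the rod cross-section area.
Rod cross-section A_rod = π/4 × (171 mm)² = 22970 mm^2
v = Q_pump / A_rod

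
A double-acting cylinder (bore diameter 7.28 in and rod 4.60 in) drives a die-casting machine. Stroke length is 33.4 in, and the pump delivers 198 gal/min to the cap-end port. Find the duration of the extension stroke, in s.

t ≈ 1.82 s

Cap-side area A_cap = π/4 × (7.28 in)² = 41.62 in^2
Swept volume V = A × L; t = V / Q = A·L / Q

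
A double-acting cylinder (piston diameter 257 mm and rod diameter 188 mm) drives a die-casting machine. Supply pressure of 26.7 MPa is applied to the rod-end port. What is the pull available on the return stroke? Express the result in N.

F ≈ 6.44e5 N

Rod-side annular area A_ann = π/4 × (257² − 188²) = 24120 mm^2
On retraction the pressure acts on the annular area (bore minus rod).
F = P × A_ann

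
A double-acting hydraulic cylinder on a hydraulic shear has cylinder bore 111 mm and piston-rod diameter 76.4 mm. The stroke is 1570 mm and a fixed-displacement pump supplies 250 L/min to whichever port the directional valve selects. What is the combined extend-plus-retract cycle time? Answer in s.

t ≈ 5.57 s

Cap-side area A_cap = π/4 × (111 mm)² = 9677 mm^2
Rod-side annular area A_ann = π/4 × (111² − 76.4²) = 5093 mm^2
t_ext = A_cap·L/Q = 3.646 s
t_ret = A_ann·L/Q = 1.919 s
t_cycle = t_ext + t_ret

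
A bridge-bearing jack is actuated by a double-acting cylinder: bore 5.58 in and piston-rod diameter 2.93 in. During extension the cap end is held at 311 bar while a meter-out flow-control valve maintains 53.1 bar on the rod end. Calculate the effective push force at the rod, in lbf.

Cap-side area A_cap = π/4 × (5.58 in)² = 24.45 in^2
Rod-side annular area A_ann = π/4 × (5.58² − 2.93²) = 17.71 in^2
Net thrust = P_cap·A_cap − P_rod·A_ann = 1.103e5 lbf − 13640 lbf

F ≈ 96700 lbf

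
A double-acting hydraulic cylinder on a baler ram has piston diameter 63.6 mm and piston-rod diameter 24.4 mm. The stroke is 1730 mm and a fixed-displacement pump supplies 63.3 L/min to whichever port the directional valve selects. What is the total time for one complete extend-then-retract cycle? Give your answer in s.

Cap-side area A_cap = π/4 × (63.6 mm)² = 3177 mm^2
Rod-side annular area A_ann = π/4 × (63.6² − 24.4²) = 2709 mm^2
t_ext = A_cap·L/Q = 5.210 s
t_ret = A_ann·L/Q = 4.443 s
t_cycle = t_ext + t_ret

t ≈ 9.65 s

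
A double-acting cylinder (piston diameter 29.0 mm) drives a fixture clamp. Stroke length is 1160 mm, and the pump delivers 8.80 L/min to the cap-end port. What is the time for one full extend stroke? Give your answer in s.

t ≈ 5.22 s

Cap-side area A_cap = π/4 × (29.0 mm)² = 660.5 mm^2
Swept volume V = A × L; t = V / Q = A·L / Q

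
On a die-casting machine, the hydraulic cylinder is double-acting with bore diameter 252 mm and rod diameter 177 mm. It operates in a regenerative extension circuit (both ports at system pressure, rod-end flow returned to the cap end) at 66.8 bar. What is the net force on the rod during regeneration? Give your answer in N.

With equal pressure on both faces, forces on the annular region cancel; the net push is pressure × rod cross-section.
Rod cross-section A_rod = π/4 × (177 mm)² = 24610 mm^2
F = P × A_rod

F ≈ 1.64e5 N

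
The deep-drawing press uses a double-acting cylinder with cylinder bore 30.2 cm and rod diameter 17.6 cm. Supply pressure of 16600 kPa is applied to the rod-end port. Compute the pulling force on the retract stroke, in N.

Rod-side annular area A_ann = π/4 × (30.2² − 17.6²) = 473.0 cm^2
On retraction the pressure acts on the annular area (bore minus rod).
F = P × A_ann

F ≈ 7.85e5 N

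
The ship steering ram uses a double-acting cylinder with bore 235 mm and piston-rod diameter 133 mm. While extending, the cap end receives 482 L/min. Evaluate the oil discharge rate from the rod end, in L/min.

Cap-side area A_cap = π/4 × (235 mm)² = 43370 mm^2
Rod-side annular area A_ann = π/4 × (235² − 133²) = 29480 mm^2
Piston speed v = Q_in/A_cap; rod-end outflow Q_out = v × A_ann = Q_in × A_ann/A_cap.

Q_out ≈ 328 L/min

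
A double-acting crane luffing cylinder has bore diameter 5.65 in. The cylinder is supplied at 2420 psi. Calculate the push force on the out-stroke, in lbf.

Cap-side area A_cap = π/4 × (5.65 in)² = 25.07 in^2
F = P × A_cap = 2420 psi × A_cap

F ≈ 60700 lbf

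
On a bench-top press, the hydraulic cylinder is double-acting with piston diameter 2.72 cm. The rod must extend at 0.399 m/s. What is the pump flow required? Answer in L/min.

Q ≈ 13.9 L/min

Cap-side area A_cap = π/4 × (2.72 cm)² = 5.811 cm^2
Q = A × v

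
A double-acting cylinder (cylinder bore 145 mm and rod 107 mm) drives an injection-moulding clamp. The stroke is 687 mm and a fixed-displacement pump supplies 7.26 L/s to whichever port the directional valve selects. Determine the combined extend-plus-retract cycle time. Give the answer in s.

t ≈ 2.27 s

Cap-side area A_cap = π/4 × (145 mm)² = 16510 mm^2
Rod-side annular area A_ann = π/4 × (145² − 107²) = 7521 mm^2
t_ext = A_cap·L/Q = 1.563 s
t_ret = A_ann·L/Q = 0.7117 s
t_cycle = t_ext + t_ret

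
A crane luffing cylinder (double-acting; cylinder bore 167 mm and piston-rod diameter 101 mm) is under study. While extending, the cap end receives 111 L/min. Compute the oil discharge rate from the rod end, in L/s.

Cap-side area A_cap = π/4 × (167 mm)² = 21900 mm^2
Rod-side annular area A_ann = π/4 × (167² − 101²) = 13890 mm^2
Piston speed v = Q_in/A_cap; rod-end outflow Q_out = v × A_ann = Q_in × A_ann/A_cap.

Q_out ≈ 1.17 L/s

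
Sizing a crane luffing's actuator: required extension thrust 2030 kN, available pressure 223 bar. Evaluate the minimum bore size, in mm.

D ≈ 340 mm

Extension force acts on the full piston face: F = P × (π/4)D².
D = √(4F / (πP)) = √(4 × 2030 kN / (π × 223 bar))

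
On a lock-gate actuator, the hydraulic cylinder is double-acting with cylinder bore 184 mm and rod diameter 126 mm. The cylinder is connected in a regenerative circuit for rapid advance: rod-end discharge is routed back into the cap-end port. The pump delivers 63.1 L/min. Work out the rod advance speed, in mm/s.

In regeneration the rod-end outflow joins the pump flow into the cap end, so the net volume the pump must supply per unit advance equals the rod cross-section area.
Rod cross-section A_rod = π/4 × (126 mm)² = 12470 mm^2
v = Q_pump / A_rod

v ≈ 84.3 mm/s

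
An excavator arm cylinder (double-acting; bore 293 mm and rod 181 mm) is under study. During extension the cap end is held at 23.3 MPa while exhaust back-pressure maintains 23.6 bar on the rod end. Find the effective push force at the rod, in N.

Cap-side area A_cap = π/4 × (293 mm)² = 67430 mm^2
Rod-side annular area A_ann = π/4 × (293² − 181²) = 41700 mm^2
Net thrust = P_cap·A_cap − P_rod·A_ann = 1.571e6 N − 98400 N

F ≈ 1.47e6 N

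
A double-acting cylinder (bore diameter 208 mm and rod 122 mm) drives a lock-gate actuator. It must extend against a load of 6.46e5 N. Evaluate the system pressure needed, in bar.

Cap-side area A_cap = π/4 × (208 mm)² = 33980 mm^2
P = F / A = 6.46e5 N / A

P ≈ 190 bar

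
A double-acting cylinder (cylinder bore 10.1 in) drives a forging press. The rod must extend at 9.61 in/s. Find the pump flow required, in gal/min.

Q ≈ 200 gal/min

Cap-side area A_cap = π/4 × (10.1 in)² = 80.12 in^2
Q = A × v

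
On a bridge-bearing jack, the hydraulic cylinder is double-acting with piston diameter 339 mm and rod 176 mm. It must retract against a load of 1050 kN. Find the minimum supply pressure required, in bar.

P ≈ 159 bar

Rod-side annular area A_ann = π/4 × (339² − 176²) = 65930 mm^2
Retraction: pressure acts on the annular area.
P = F / A = 1050 kN / A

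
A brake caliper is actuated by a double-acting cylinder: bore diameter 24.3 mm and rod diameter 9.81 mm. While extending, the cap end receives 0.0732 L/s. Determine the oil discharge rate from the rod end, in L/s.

Q_out ≈ 0.0613 L/s

Cap-side area A_cap = π/4 × (24.3 mm)² = 463.8 mm^2
Rod-side annular area A_ann = π/4 × (24.3² − 9.81²) = 388.2 mm^2
Piston speed v = Q_in/A_cap; rod-end outflow Q_out = v × A_ann = Q_in × A_ann/A_cap.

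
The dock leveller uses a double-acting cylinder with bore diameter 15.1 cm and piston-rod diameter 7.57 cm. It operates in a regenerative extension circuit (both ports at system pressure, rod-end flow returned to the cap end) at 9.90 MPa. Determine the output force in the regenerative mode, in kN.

With equal pressure on both faces, forces on the annular region cancel; the net push is pressure × rod cross-section.
Rod cross-section A_rod = π/4 × (7.57 cm)² = 45.01 cm^2
F = P × A_rod

F ≈ 44.6 kN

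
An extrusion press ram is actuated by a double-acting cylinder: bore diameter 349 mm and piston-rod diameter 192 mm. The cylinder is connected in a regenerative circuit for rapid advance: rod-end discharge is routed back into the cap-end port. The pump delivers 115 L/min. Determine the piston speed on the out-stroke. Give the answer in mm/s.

In regeneration the rod-end outflow joins the pump flow into the cap end, so the net volume the pump must supply per unit advance equals the rod cross-section area.
Rod cross-section A_rod = π/4 × (192 mm)² = 28950 mm^2
v = Q_pump / A_rod

v ≈ 66.2 mm/s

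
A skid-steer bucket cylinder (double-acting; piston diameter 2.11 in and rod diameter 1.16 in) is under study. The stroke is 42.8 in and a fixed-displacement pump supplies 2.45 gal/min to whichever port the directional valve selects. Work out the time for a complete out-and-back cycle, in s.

t ≈ 26.9 s

Cap-side area A_cap = π/4 × (2.11 in)² = 3.497 in^2
Rod-side annular area A_ann = π/4 × (2.11² − 1.16²) = 2.440 in^2
t_ext = A_cap·L/Q = 15.87 s
t_ret = A_ann·L/Q = 11.07 s
t_cycle = t_ext + t_ret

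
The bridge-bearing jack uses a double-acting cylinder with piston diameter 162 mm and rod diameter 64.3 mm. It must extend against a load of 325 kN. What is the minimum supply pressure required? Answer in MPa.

P ≈ 15.8 MPa

Cap-side area A_cap = π/4 × (162 mm)² = 20610 mm^2
P = F / A = 325 kN / A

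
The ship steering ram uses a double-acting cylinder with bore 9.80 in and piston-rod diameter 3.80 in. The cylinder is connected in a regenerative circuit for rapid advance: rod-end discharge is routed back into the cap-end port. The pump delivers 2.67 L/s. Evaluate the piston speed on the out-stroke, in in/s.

v ≈ 14.4 in/s

In regeneration the rod-end outflow joins the pump flow into the cap end, so the net volume the pump must supply per unit advance equals the rod cross-section area.
Rod cross-section A_rod = π/4 × (3.80 in)² = 11.34 in^2
v = Q_pump / A_rod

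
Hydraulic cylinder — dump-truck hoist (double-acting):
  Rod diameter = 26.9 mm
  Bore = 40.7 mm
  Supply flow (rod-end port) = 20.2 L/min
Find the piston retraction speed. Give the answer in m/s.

Rod-side annular area A_ann = π/4 × (40.7² − 26.9²) = 732.7 mm^2
Flow into the rod-end port fills the annular volume.
v = Q / A

v ≈ 0.459 m/s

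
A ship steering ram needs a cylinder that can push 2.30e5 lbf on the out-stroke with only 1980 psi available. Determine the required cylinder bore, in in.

D ≈ 12.2 in

Extension force acts on the full piston face: F = P × (π/4)D².
D = √(4F / (πP)) = √(4 × 2.30e5 lbf / (π × 1980 psi))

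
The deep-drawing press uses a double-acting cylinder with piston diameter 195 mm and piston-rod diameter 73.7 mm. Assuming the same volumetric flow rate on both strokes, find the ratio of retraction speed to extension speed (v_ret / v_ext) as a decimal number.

v_ret/v_ext ≈ 1.17

Cap-side area A_cap = π/4 × (195 mm)² = 29860 mm^2
Rod-side annular area A_ann = π/4 × (195² − 73.7²) = 25600 mm^2
For equal Q, v ∝ 1/A, so v_ret/v_ext = A_cap/A_ann.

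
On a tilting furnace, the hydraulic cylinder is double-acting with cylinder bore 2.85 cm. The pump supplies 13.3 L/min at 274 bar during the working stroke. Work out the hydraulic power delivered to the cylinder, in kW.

Hydraulic power = P × Q

W ≈ 6.07 kW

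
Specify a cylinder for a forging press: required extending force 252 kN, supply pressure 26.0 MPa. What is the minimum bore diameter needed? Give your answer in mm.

D ≈ 111 mm

Extension force acts on the full piston face: F = P × (π/4)D².
D = √(4F / (πP)) = √(4 × 252 kN / (π × 26.0 MPa))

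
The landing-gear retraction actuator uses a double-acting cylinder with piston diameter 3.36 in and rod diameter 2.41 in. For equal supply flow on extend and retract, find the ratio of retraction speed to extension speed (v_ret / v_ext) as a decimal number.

Cap-side area A_cap = π/4 × (3.36 in)² = 8.867 in^2
Rod-side annular area A_ann = π/4 × (3.36² − 2.41²) = 4.305 in^2
For equal Q, v ∝ 1/A, so v_ret/v_ext = A_cap/A_ann.

v_ret/v_ext ≈ 2.06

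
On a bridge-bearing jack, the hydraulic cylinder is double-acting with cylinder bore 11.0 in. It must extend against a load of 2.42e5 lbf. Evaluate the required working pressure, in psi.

Cap-side area A_cap = π/4 × (11.0 in)² = 95.03 in^2
P = F / A = 2.42e5 lbf / A

P ≈ 2550 psi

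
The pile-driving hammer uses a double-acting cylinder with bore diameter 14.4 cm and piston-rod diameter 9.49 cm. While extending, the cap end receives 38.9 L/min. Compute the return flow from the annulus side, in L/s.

Cap-side area A_cap = π/4 × (14.4 cm)² = 162.9 cm^2
Rod-side annular area A_ann = π/4 × (14.4² − 9.49²) = 92.13 cm^2
Piston speed v = Q_in/A_cap; rod-end outflow Q_out = v × A_ann = Q_in × A_ann/A_cap.

Q_out ≈ 0.367 L/s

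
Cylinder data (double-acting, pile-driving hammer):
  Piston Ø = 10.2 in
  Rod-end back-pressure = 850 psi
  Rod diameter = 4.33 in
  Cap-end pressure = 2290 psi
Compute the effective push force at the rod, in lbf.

Cap-side area A_cap = π/4 × (10.2 in)² = 81.71 in^2
Rod-side annular area A_ann = π/4 × (10.2² − 4.33²) = 66.99 in^2
Net thrust = P_cap·A_cap − P_rod·A_ann = 1.871e5 lbf − 56940 lbf

F ≈ 1.30e5 lbf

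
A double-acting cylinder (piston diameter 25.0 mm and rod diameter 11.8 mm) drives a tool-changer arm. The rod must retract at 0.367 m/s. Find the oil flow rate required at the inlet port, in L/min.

Rod-side annular area A_ann = π/4 × (25.0² − 11.8²) = 381.5 mm^2
Q = A × v

Q ≈ 8.40 L/min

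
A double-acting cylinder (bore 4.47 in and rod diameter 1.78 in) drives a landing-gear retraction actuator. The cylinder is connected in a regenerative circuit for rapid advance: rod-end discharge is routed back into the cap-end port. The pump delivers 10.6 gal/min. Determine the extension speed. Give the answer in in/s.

In regeneration the rod-end outflow joins the pump flow into the cap end, so the net volume the pump must supply per unit advance equals the rod cross-section area.
Rod cross-section A_rod = π/4 × (1.78 in)² = 2.488 in^2
v = Q_pump / A_rod

v ≈ 16.4 in/s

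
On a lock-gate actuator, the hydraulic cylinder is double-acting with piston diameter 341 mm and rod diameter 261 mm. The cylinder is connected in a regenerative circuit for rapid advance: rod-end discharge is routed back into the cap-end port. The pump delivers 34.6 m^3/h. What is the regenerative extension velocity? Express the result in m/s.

v ≈ 0.180 m/s

In regeneration the rod-end outflow joins the pump flow into the cap end, so the net volume the pump must supply per unit advance equals the rod cross-section area.
Rod cross-section A_rod = π/4 × (261 mm)² = 53500 mm^2
v = Q_pump / A_rod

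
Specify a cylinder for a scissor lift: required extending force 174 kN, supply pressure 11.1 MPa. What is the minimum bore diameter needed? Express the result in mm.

Extension force acts on the full piston face: F = P × (π/4)D².
D = √(4F / (πP)) = √(4 × 174 kN / (π × 11.1 MPa))

D ≈ 141 mm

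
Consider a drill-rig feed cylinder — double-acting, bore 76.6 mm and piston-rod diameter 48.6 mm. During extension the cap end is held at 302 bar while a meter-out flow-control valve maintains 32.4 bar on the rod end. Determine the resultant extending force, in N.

F ≈ 1.30e5 N

Cap-side area A_cap = π/4 × (76.6 mm)² = 4608 mm^2
Rod-side annular area A_ann = π/4 × (76.6² − 48.6²) = 2753 mm^2
Net thrust = P_cap·A_cap − P_rod·A_ann = 1.392e5 N − 8921 N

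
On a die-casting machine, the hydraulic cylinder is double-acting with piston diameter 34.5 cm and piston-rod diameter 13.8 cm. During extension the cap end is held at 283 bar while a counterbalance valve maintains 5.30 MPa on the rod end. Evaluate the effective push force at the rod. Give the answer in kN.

F ≈ 2230 kN

Cap-side area A_cap = π/4 × (34.5 cm)² = 934.8 cm^2
Rod-side annular area A_ann = π/4 × (34.5² − 13.8²) = 785.2 cm^2
Net thrust = P_cap·A_cap − P_rod·A_ann = 2646 kN − 416.2 kN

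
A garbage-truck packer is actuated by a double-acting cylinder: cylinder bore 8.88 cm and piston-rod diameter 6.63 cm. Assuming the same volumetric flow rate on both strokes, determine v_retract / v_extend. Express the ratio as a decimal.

Cap-side area A_cap = π/4 × (8.88 cm)² = 61.93 cm^2
Rod-side annular area A_ann = π/4 × (8.88² − 6.63²) = 27.41 cm^2
For equal Q, v ∝ 1/A, so v_ret/v_ext = A_cap/A_ann.

v_ret/v_ext ≈ 2.26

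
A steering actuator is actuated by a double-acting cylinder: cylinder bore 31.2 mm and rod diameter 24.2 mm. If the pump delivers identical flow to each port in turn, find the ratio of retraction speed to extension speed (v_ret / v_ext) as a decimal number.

v_ret/v_ext ≈ 2.51

Cap-side area A_cap = π/4 × (31.2 mm)² = 764.5 mm^2
Rod-side annular area A_ann = π/4 × (31.2² − 24.2²) = 304.6 mm^2
For equal Q, v ∝ 1/A, so v_ret/v_ext = A_cap/A_ann.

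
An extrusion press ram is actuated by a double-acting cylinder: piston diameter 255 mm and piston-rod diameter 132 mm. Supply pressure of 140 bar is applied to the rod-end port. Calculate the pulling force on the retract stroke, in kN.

Rod-side annular area A_ann = π/4 × (255² − 132²) = 37390 mm^2
On retraction the pressure acts on the annular area (bore minus rod).
F = P × A_ann

F ≈ 523 kN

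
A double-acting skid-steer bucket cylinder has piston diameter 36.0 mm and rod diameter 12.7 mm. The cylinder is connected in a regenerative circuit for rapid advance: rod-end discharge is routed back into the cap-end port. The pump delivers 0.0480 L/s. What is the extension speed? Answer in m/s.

In regeneration the rod-end outflow joins the pump flow into the cap end, so the net volume the pump must supply per unit advance equals the rod cross-section area.
Rod cross-section A_rod = π/4 × (12.7 mm)² = 126.7 mm^2
v = Q_pump / A_rod

v ≈ 0.379 m/s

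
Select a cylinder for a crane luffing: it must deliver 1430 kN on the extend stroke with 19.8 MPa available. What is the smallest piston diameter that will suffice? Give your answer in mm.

Extension force acts on the full piston face: F = P × (π/4)D².
D = √(4F / (πP)) = √(4 × 1430 kN / (π × 19.8 MPa))

D ≈ 303 mm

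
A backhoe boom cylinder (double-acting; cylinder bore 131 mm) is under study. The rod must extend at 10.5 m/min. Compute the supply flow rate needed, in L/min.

Cap-side area A_cap = π/4 × (131 mm)² = 13480 mm^2
Q = A × v

Q ≈ 142 L/min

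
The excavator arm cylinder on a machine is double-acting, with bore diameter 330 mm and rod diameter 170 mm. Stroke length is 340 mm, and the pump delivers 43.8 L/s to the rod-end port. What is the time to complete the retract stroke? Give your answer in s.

Rod-side annular area A_ann = π/4 × (330² − 170²) = 62830 mm^2
Swept volume V = A × L; t = V / Q = A·L / Q

t ≈ 0.488 s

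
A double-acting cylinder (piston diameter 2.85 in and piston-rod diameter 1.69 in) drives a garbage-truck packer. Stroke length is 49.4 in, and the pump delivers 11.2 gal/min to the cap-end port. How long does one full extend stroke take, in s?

Cap-side area A_cap = π/4 × (2.85 in)² = 6.379 in^2
Swept volume V = A × L; t = V / Q = A·L / Q

t ≈ 7.31 s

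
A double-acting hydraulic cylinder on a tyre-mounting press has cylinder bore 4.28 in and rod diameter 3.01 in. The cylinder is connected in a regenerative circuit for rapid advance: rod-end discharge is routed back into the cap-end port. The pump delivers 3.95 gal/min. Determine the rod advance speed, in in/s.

In regeneration the rod-end outflow joins the pump flow into the cap end, so the net volume the pump must supply per unit advance equals the rod cross-section area.
Rod cross-section A_rod = π/4 × (3.01 in)² = 7.116 in^2
v = Q_pump / A_rod

v ≈ 2.14 in/s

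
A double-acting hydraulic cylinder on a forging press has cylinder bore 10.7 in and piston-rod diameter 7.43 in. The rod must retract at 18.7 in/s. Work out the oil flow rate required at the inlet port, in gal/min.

Q ≈ 226 gal/min

Rod-side annular area A_ann = π/4 × (10.7² − 7.43²) = 46.56 in^2
Q = A × v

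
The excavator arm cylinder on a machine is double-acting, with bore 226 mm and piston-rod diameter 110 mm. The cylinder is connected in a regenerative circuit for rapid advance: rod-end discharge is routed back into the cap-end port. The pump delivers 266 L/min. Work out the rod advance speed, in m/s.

In regeneration the rod-end outflow joins the pump flow into the cap end, so the net volume the pump must supply per unit advance equals the rod cross-section area.
Rod cross-section A_rod = π/4 × (110 mm)² = 9503 mm^2
v = Q_pump / A_rod

v ≈ 0.467 m/s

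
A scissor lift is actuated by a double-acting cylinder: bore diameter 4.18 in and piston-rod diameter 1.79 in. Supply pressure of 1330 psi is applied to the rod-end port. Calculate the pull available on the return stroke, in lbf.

F ≈ 14900 lbf

Rod-side annular area A_ann = π/4 × (4.18² − 1.79²) = 11.21 in^2
On retraction the pressure acts on the annular area (bore minus rod).
F = P × A_ann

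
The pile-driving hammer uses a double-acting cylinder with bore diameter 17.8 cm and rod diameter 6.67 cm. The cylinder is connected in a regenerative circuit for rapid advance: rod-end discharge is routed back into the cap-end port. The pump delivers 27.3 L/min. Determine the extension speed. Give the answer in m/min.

v ≈ 7.81 m/min

In regeneration the rod-end outflow joins the pump flow into the cap end, so the net volume the pump must supply per unit advance equals the rod cross-section area.
Rod cross-section A_rod = π/4 × (6.67 cm)² = 34.94 cm^2
v = Q_pump / A_rod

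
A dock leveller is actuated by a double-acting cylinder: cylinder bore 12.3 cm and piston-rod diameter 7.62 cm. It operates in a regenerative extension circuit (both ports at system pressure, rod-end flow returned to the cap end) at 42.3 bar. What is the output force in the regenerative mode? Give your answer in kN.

With equal pressure on both faces, forces on the annular region cancel; the net push is pressure × rod cross-section.
Rod cross-section A_rod = π/4 × (7.62 cm)² = 45.60 cm^2
F = P × A_rod

F ≈ 19.3 kN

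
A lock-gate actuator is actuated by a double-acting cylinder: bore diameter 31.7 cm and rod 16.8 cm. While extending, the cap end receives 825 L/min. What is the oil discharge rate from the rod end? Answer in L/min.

Q_out ≈ 593 L/min

Cap-side area A_cap = π/4 × (31.7 cm)² = 789.2 cm^2
Rod-side annular area A_ann = π/4 × (31.7² − 16.8²) = 567.6 cm^2
Piston speed v = Q_in/A_cap; rod-end outflow Q_out = v × A_ann = Q_in × A_ann/A_cap.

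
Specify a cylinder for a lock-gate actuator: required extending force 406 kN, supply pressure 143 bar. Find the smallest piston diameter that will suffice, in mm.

Extension force acts on the full piston face: F = P × (π/4)D².
D = √(4F / (πP)) = √(4 × 406 kN / (π × 143 bar))

D ≈ 190 mm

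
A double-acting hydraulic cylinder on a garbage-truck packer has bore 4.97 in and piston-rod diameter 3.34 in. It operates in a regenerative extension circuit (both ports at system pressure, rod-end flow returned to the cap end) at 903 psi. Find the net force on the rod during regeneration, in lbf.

F ≈ 7910 lbf

With equal pressure on both faces, forces on the annular region cancel; the net push is pressure × rod cross-section.
Rod cross-section A_rod = π/4 × (3.34 in)² = 8.762 in^2
F = P × A_rod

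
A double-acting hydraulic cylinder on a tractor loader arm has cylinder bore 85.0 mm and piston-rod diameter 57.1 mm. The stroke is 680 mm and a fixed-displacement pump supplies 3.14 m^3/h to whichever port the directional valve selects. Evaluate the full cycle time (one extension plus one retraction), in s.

t ≈ 6.85 s

Cap-side area A_cap = π/4 × (85.0 mm)² = 5675 mm^2
Rod-side annular area A_ann = π/4 × (85.0² − 57.1²) = 3114 mm^2
t_ext = A_cap·L/Q = 4.424 s
t_ret = A_ann·L/Q = 2.428 s
t_cycle = t_ext + t_ret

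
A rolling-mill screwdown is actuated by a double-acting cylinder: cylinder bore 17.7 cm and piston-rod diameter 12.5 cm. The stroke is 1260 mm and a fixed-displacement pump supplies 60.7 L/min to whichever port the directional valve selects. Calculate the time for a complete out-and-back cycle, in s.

t ≈ 46.0 s

Cap-side area A_cap = π/4 × (17.7 cm)² = 246.1 cm^2
Rod-side annular area A_ann = π/4 × (17.7² − 12.5²) = 123.3 cm^2
t_ext = A_cap·L/Q = 30.65 s
t_ret = A_ann·L/Q = 15.36 s
t_cycle = t_ext + t_ret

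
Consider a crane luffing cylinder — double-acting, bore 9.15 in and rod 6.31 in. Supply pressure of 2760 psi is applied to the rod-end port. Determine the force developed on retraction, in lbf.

F ≈ 95200 lbf

Rod-side annular area A_ann = π/4 × (9.15² − 6.31²) = 34.48 in^2
On retraction the pressure acts on the annular area (bore minus rod).
F = P × A_ann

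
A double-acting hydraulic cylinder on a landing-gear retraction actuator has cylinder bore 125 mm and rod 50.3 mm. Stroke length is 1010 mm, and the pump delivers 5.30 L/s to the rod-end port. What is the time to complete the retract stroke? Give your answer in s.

Rod-side annular area A_ann = π/4 × (125² − 50.3²) = 10280 mm^2
Swept volume V = A × L; t = V / Q = A·L / Q

t ≈ 1.96 s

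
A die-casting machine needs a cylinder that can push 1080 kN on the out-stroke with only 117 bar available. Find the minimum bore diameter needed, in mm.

Extension force acts on the full piston face: F = P × (π/4)D².
D = √(4F / (πP)) = √(4 × 1080 kN / (π × 117 bar))

D ≈ 343 mm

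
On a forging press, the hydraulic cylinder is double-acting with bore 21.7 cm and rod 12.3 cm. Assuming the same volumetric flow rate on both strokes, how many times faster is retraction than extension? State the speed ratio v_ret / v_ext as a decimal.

Cap-side area A_cap = π/4 × (21.7 cm)² = 369.8 cm^2
Rod-side annular area A_ann = π/4 × (21.7² − 12.3²) = 251.0 cm^2
For equal Q, v ∝ 1/A, so v_ret/v_ext = A_cap/A_ann.

v_ret/v_ext ≈ 1.47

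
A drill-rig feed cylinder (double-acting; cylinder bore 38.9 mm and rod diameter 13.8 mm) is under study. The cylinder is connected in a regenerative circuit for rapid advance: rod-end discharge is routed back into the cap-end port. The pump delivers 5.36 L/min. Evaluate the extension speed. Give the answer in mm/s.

v ≈ 597 mm/s

In regeneration the rod-end outflow joins the pump flow into the cap end, so the net volume the pump must supply per unit advance equals the rod cross-section area.
Rod cross-section A_rod = π/4 × (13.8 mm)² = 149.6 mm^2
v = Q_pump / A_rod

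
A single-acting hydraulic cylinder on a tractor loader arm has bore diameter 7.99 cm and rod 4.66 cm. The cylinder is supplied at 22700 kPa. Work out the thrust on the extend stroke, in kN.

F ≈ 114 kN

Cap-side area A_cap = π/4 × (7.99 cm)² = 50.14 cm^2
F = P × A_cap = 22700 kPa × A_cap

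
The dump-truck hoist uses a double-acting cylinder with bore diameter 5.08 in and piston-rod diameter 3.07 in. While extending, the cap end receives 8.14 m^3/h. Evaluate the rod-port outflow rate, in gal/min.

Cap-side area A_cap = π/4 × (5.08 in)² = 20.27 in^2
Rod-side annular area A_ann = π/4 × (5.08² − 3.07²) = 12.87 in^2
Piston speed v = Q_in/A_cap; rod-end outflow Q_out = v × A_ann = Q_in × A_ann/A_cap.

Q_out ≈ 22.8 gal/min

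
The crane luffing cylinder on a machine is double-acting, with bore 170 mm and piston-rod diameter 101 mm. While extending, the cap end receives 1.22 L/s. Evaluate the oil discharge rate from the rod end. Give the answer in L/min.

Q_out ≈ 47.4 L/min

Cap-side area A_cap = π/4 × (170 mm)² = 22700 mm^2
Rod-side annular area A_ann = π/4 × (170² − 101²) = 14690 mm^2
Piston speed v = Q_in/A_cap; rod-end outflow Q_out = v × A_ann = Q_in × A_ann/A_cap.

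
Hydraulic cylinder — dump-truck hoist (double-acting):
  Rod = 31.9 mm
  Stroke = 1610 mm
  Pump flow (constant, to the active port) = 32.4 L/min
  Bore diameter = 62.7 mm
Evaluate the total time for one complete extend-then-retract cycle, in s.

t ≈ 16.0 s

Cap-side area A_cap = π/4 × (62.7 mm)² = 3088 mm^2
Rod-side annular area A_ann = π/4 × (62.7² − 31.9²) = 2288 mm^2
t_ext = A_cap·L/Q = 9.206 s
t_ret = A_ann·L/Q = 6.823 s
t_cycle = t_ext + t_ret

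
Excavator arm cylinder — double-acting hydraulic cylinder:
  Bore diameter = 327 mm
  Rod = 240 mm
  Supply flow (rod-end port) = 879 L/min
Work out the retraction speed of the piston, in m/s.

v ≈ 0.378 m/s

Rod-side annular area A_ann = π/4 × (327² − 240²) = 38740 mm^2
Flow into the rod-end port fills the annular volume.
v = Q / A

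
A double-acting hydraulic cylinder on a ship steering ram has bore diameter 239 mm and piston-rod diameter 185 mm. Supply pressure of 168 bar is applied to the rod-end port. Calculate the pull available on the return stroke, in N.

F ≈ 3.02e5 N

Rod-side annular area A_ann = π/4 × (239² − 185²) = 17980 mm^2
On retraction the pressure acts on the annular area (bore minus rod).
F = P × A_ann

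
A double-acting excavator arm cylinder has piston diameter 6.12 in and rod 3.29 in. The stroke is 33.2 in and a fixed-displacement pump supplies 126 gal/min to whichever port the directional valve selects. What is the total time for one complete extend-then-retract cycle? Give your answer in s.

Cap-side area A_cap = π/4 × (6.12 in)² = 29.42 in^2
Rod-side annular area A_ann = π/4 × (6.12² − 3.29²) = 20.92 in^2
t_ext = A_cap·L/Q = 2.013 s
t_ret = A_ann·L/Q = 1.431 s
t_cycle = t_ext + t_ret

t ≈ 3.44 s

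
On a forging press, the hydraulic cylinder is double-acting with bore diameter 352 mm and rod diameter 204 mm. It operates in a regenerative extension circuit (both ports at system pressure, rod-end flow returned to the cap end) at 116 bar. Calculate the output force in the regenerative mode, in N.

With equal pressure on both faces, forces on the annular region cancel; the net push is pressure × rod cross-section.
Rod cross-section A_rod = π/4 × (204 mm)² = 32690 mm^2
F = P × A_rod

F ≈ 3.79e5 N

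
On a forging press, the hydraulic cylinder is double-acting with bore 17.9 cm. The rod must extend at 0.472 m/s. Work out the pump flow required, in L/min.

Q ≈ 713 L/min

Cap-side area A_cap = π/4 × (17.9 cm)² = 251.6 cm^2
Q = A × v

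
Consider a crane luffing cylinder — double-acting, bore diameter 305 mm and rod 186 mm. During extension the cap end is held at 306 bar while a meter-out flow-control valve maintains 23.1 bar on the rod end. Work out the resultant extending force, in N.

Cap-side area A_cap = π/4 × (305 mm)² = 73060 mm^2
Rod-side annular area A_ann = π/4 × (305² − 186²) = 45890 mm^2
Net thrust = P_cap·A_cap − P_rod·A_ann = 2.236e6 N − 1.060e5 N

F ≈ 2.13e6 N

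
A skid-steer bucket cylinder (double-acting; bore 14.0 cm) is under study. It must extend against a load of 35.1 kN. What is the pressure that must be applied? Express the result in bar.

Cap-side area A_cap = π/4 × (14.0 cm)² = 153.9 cm^2
P = F / A = 35.1 kN / A

P ≈ 22.8 bar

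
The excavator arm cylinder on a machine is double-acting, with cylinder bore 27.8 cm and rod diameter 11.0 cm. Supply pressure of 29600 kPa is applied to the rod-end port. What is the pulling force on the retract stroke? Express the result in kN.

F ≈ 1520 kN

Rod-side annular area A_ann = π/4 × (27.8² − 11.0²) = 512.0 cm^2
On retraction the pressure acts on the annular area (bore minus rod).
F = P × A_ann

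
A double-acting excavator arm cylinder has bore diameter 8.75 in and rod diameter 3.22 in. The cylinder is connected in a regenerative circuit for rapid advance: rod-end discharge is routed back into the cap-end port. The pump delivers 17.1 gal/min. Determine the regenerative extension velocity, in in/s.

In regeneration the rod-end outflow joins the pump flow into the cap end, so the net volume the pump must supply per unit advance equals the rod cross-section area.
Rod cross-section A_rod = π/4 × (3.22 in)² = 8.143 in^2
v = Q_pump / A_rod

v ≈ 8.08 in/s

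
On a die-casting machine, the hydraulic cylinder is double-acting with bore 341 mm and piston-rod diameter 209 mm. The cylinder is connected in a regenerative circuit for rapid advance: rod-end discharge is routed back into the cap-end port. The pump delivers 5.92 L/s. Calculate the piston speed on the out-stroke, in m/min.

In regeneration the rod-end outflow joins the pump flow into the cap end, so the net volume the pump must supply per unit advance equals the rod cross-section area.
Rod cross-section A_rod = π/4 × (209 mm)² = 34310 mm^2
v = Q_pump / A_rod

v ≈ 10.4 m/min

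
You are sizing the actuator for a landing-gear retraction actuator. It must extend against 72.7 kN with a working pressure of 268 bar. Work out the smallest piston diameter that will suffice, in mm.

D ≈ 58.8 mm

Extension force acts on the full piston face: F = P × (π/4)D².
D = √(4F / (πP)) = √(4 × 72.7 kN / (π × 268 bar))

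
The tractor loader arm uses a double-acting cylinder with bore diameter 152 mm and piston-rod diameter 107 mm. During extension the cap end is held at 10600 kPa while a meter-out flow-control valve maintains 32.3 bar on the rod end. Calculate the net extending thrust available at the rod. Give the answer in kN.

Cap-side area A_cap = π/4 × (152 mm)² = 18150 mm^2
Rod-side annular area A_ann = π/4 × (152² − 107²) = 9154 mm^2
Net thrust = P_cap·A_cap − P_rod·A_ann = 192.3 kN − 29.57 kN

F ≈ 163 kN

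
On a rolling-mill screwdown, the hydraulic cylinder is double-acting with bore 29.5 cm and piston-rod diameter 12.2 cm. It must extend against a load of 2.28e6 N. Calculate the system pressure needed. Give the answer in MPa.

P ≈ 33.4 MPa

Cap-side area A_cap = π/4 × (29.5 cm)² = 683.5 cm^2
P = F / A = 2.28e6 N / A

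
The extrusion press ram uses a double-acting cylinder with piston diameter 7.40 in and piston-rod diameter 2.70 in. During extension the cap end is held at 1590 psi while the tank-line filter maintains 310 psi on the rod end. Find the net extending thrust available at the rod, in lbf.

F ≈ 56800 lbf

Cap-side area A_cap = π/4 × (7.40 in)² = 43.01 in^2
Rod-side annular area A_ann = π/4 × (7.40² − 2.70²) = 37.28 in^2
Net thrust = P_cap·A_cap − P_rod·A_ann = 68380 lbf − 11560 lbf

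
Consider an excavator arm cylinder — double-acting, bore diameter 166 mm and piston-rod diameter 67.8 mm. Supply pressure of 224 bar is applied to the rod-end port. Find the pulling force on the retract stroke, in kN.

Rod-side annular area A_ann = π/4 × (166² − 67.8²) = 18030 mm^2
On retraction the pressure acts on the annular area (bore minus rod).
F = P × A_ann

F ≈ 404 kN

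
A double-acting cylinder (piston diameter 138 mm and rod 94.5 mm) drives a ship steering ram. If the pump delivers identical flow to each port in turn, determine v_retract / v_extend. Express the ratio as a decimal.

Cap-side area A_cap = π/4 × (138 mm)² = 14960 mm^2
Rod-side annular area A_ann = π/4 × (138² − 94.5²) = 7943 mm^2
For equal Q, v ∝ 1/A, so v_ret/v_ext = A_cap/A_ann.

v_ret/v_ext ≈ 1.88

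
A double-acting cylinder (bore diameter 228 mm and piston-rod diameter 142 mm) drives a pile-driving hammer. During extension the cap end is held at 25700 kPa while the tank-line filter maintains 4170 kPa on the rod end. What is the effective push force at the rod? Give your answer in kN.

F ≈ 945 kN

Cap-side area A_cap = π/4 × (228 mm)² = 40830 mm^2
Rod-side annular area A_ann = π/4 × (228² − 142²) = 24990 mm^2
Net thrust = P_cap·A_cap − P_rod·A_ann = 1049 kN − 104.2 kN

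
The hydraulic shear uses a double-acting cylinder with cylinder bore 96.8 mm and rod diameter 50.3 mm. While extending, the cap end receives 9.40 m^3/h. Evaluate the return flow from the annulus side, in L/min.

Cap-side area A_cap = π/4 × (96.8 mm)² = 7359 mm^2
Rod-side annular area A_ann = π/4 × (96.8² − 50.3²) = 5372 mm^2
Piston speed v = Q_in/A_cap; rod-end outflow Q_out = v × A_ann = Q_in × A_ann/A_cap.

Q_out ≈ 114 L/min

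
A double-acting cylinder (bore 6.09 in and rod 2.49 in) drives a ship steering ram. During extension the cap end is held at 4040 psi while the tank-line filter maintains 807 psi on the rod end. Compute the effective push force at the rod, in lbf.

Cap-side area A_cap = π/4 × (6.09 in)² = 29.13 in^2
Rod-side annular area A_ann = π/4 × (6.09² − 2.49²) = 24.26 in^2
Net thrust = P_cap·A_cap − P_rod·A_ann = 1.177e5 lbf − 19580 lbf

F ≈ 98100 lbf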